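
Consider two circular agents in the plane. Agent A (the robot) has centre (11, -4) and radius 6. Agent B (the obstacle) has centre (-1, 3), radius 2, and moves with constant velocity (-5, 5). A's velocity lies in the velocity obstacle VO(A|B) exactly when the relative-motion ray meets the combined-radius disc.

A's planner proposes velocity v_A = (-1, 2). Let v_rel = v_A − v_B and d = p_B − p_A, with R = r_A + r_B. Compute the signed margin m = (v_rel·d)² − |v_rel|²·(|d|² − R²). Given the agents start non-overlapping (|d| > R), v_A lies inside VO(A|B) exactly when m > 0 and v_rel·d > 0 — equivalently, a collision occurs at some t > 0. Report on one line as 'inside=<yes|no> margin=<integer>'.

d = (-12, 7),  |d|² = 193;  R = 6+2 = 8,  c = 193−8² = 129
v_rel = (4, -3),  |v_rel|² = 25;  v_rel·d = (4)·(-12) + (-3)·(7) = -69
25·t² + 138·t + 129 = 0  ⇒  m = (-69)² − 25·129 = 1536
m = 1536 > 0,  v_rel·d = -69 < 0  ⇒  outside

inside=no margin=1536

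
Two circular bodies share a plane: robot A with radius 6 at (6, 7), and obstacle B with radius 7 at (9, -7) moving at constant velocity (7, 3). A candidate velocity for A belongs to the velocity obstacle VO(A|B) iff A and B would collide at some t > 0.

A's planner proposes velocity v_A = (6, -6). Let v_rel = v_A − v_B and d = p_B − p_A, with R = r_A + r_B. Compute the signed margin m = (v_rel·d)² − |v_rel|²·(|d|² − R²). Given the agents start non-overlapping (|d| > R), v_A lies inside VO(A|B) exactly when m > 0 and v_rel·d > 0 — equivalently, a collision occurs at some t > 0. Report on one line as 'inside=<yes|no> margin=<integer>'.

d = (3, -14),  |d|² = 205;  R = 6+7 = 13,  c = 205−13² = 36
v_rel = (-1, -9),  |v_rel|² = 82;  v_rel·d = (-1)·(3) + (-9)·(-14) = 123
82·t² − 246·t + 36 = 0  ⇒  m = 123² − 82·36 = 12177
m = 12177 > 0,  v_rel·d = 123 > 0  ⇒  inside

inside=yes margin=12177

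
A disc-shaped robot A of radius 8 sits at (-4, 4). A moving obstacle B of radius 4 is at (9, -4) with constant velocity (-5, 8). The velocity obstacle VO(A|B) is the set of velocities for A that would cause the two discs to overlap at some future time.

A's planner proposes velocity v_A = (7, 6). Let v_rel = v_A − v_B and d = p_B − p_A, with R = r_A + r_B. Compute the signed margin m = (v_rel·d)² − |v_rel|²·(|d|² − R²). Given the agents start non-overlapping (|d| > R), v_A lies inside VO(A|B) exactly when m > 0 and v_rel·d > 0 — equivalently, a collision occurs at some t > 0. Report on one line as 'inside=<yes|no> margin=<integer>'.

d = (13, -8),  |d|² = 233;  R = 8+4 = 12,  c = 233−12² = 89
v_rel = (12, -2),  |v_rel|² = 148;  v_rel·d = (12)·(13) + (-2)·(-8) = 172
148·t² − 344·t + 89 = 0  ⇒  m = 172² − 148·89 = 16412
m = 16412 > 0,  v_rel·d = 172 > 0  ⇒  inside

inside=yes margin=16412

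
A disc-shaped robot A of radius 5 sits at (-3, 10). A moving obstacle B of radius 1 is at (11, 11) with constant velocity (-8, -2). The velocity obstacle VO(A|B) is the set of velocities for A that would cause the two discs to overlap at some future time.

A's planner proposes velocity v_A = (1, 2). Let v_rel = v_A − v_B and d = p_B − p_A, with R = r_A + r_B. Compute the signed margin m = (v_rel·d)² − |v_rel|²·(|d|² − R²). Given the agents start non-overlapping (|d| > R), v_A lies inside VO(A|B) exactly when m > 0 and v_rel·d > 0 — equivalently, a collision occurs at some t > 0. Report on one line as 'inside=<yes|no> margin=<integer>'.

d = (14, 1),  |d|² = 197;  R = 5+1 = 6,  c = 197−6² = 161
v_rel = (9, 4),  |v_rel|² = 97;  v_rel·d = (9)·(14) + (4)·(1) = 130
97·t² − 260·t + 161 = 0  ⇒  m = 130² − 97·161 = 1283
m = 1283 > 0,  v_rel·d = 130 > 0  ⇒  inside

inside=yes margin=1283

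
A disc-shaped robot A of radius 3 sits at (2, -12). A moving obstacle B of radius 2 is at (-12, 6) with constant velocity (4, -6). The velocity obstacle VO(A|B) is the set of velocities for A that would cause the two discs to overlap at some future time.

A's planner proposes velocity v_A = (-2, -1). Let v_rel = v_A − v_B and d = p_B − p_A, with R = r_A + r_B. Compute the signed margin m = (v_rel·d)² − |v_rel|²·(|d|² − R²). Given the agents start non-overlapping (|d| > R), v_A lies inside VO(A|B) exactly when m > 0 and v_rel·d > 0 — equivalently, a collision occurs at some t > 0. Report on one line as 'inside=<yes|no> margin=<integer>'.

d = (-14, 18),  |d|² = 520;  R = 3+2 = 5,  c = 520−5² = 495
v_rel = (-6, 5),  |v_rel|² = 61;  v_rel·d = (-6)·(-14) + (5)·(18) = 174
61·t² − 348·t + 495 = 0  ⇒  m = 174² − 61·495 = 81
m = 81 > 0,  v_rel·d = 174 > 0  ⇒  inside

inside=yes margin=81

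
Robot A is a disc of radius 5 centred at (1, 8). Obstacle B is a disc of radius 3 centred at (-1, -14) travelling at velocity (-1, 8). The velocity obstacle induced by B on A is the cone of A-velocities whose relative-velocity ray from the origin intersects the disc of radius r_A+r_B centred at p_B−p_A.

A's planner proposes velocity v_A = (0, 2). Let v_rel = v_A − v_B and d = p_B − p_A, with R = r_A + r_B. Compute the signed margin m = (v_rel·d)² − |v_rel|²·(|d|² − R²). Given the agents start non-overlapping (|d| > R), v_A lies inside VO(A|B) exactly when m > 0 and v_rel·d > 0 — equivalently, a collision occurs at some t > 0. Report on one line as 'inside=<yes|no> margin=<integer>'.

d = (-2, -22),  |d|² = 488;  R = 5+3 = 8,  c = 488−8² = 424
v_rel = (1, -6),  |v_rel|² = 37;  v_rel·d = (1)·(-2) + (-6)·(-22) = 130
37·t² − 260·t + 424 = 0  ⇒  m = 130² − 37·424 = 1212
m = 1212 > 0,  v_rel·d = 130 > 0  ⇒  inside

inside=yes margin=1212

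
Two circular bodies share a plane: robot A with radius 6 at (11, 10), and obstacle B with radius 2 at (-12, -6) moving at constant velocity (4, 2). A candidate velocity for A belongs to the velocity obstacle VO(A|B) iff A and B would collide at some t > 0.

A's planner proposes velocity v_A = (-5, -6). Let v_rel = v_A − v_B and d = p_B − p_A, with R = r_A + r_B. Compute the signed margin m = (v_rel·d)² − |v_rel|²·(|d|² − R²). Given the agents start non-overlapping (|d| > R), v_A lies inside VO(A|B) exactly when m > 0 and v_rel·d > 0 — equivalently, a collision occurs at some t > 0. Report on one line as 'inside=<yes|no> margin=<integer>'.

d = (-23, -16),  |d|² = 785;  R = 6+2 = 8,  c = 785−8² = 721
v_rel = (-9, -8),  |v_rel|² = 145;  v_rel·d = (-9)·(-23) + (-8)·(-16) = 335
145·t² − 670·t + 721 = 0  ⇒  m = 335² − 145·721 = 7680
m = 7680 > 0,  v_rel·d = 335 > 0  ⇒  inside

inside=yes margin=7680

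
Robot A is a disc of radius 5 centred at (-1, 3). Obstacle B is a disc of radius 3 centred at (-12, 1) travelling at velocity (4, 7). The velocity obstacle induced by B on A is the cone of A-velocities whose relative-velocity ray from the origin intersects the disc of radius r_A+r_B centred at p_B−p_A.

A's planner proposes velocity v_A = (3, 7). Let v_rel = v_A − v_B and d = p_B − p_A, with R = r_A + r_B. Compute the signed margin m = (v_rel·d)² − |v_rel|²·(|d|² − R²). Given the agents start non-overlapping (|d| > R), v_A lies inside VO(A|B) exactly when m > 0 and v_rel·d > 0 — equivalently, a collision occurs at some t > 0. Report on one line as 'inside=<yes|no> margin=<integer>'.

d = (-11, -2),  |d|² = 125;  R = 5+3 = 8,  c = 125−8² = 61
v_rel = (-1, 0),  |v_rel|² = 1;  v_rel·d = (-1)·(-11) + (0)·(-2) = 11
1·t² − 22·t + 61 = 0  ⇒  m = 11² − 1·61 = 60
m = 60 > 0,  v_rel·d = 11 > 0  ⇒  inside

inside=yes margin=60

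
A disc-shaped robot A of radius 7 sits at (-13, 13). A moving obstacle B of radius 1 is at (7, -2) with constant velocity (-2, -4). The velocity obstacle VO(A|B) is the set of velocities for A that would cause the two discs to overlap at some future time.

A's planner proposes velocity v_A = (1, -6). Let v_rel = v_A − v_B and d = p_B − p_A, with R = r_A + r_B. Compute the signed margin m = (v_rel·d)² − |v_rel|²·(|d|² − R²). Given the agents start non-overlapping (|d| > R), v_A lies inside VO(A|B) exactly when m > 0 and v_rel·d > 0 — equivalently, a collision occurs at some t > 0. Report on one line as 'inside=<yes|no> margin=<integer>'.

d = (20, -15),  |d|² = 625;  R = 7+1 = 8,  c = 625−8² = 561
v_rel = (3, -2),  |v_rel|² = 13;  v_rel·d = (3)·(20) + (-2)·(-15) = 90
13·t² − 180·t + 561 = 0  ⇒  m = 90² − 13·561 = 807
m = 807 > 0,  v_rel·d = 90 > 0  ⇒  inside

inside=yes margin=807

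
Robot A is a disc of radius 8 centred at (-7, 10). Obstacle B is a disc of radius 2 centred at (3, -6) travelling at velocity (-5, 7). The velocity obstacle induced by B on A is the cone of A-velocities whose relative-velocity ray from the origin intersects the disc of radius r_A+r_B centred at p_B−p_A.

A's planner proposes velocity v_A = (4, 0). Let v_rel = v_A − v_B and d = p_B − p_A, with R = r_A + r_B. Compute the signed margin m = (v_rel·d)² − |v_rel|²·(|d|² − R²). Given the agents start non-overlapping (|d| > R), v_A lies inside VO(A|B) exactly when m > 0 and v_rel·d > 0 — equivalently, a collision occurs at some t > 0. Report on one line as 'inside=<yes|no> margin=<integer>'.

d = (10, -16),  |d|² = 356;  R = 8+2 = 10,  c = 356−10² = 256
v_rel = (9, -7),  |v_rel|² = 130;  v_rel·d = (9)·(10) + (-7)·(-16) = 202
130·t² − 404·t + 256 = 0  ⇒  m = 202² − 130·256 = 7524
m = 7524 > 0,  v_rel·d = 202 > 0  ⇒  inside

inside=yes margin=7524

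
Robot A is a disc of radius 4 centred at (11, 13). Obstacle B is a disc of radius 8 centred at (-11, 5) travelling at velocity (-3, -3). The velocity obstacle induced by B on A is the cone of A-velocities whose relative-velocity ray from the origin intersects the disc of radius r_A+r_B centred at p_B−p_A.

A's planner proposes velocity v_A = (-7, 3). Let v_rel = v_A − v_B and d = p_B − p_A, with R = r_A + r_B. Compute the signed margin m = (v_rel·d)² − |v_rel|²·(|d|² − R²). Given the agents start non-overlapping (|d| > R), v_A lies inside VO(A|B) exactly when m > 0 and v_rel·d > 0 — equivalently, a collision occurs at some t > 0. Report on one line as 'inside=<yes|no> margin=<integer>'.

d = (-22, -8),  |d|² = 548;  R = 4+8 = 12,  c = 548−12² = 404
v_rel = (-4, 6),  |v_rel|² = 52;  v_rel·d = (-4)·(-22) + (6)·(-8) = 40
52·t² − 80·t + 404 = 0  ⇒  m = 40² − 52·404 = -19408
m = -19408 < 0,  v_rel·d = 40 > 0  ⇒  outside

inside=no margin=-19408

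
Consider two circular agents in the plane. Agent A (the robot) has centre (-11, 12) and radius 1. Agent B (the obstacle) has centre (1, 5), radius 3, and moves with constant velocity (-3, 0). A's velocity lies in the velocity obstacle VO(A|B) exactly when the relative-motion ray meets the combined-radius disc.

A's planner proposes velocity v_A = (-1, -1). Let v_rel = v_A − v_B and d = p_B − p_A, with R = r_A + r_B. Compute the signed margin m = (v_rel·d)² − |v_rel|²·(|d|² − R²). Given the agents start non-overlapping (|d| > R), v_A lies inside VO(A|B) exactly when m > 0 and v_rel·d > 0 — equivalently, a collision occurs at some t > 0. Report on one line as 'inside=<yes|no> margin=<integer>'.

d = (12, -7),  |d|² = 193;  R = 1+3 = 4,  c = 193−4² = 177
v_rel = (2, -1),  |v_rel|² = 5;  v_rel·d = (2)·(12) + (-1)·(-7) = 31
5·t² − 62·t + 177 = 0  ⇒  m = 31² − 5·177 = 76
m = 76 > 0,  v_rel·d = 31 > 0  ⇒  inside

inside=yes margin=76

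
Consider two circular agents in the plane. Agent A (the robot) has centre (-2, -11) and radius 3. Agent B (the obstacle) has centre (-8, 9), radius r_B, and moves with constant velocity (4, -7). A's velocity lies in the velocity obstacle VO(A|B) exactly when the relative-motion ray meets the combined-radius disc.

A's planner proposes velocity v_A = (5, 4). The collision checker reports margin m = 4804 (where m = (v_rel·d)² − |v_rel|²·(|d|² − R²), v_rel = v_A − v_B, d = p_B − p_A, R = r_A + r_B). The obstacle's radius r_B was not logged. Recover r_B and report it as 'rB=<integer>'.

m = 4804
d = (-6, 20);  v_rel = (1, 11),  |v_rel|² = 122
v_rel×d = (1)·(20) − (11)·(-6) = 86
since m = R²·122 − 86²:  R² = (7396 + 4804) / 122 = 100
R = √100 = 10  ⇒  r_B = 10 − 3 = 7

rB=7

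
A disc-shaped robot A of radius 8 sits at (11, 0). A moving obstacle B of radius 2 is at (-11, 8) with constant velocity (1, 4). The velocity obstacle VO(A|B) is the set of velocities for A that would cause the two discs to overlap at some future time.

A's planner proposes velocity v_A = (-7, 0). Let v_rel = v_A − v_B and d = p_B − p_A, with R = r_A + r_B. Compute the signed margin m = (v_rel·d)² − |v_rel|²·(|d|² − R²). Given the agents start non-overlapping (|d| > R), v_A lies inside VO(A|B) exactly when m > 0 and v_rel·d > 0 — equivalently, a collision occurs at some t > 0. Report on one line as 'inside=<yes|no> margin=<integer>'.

d = (-22, 8),  |d|² = 548;  R = 8+2 = 10,  c = 548−10² = 448
v_rel = (-8, -4),  |v_rel|² = 80;  v_rel·d = (-8)·(-22) + (-4)·(8) = 144
80·t² − 288·t + 448 = 0  ⇒  m = 144² − 80·448 = -15104
m = -15104 < 0,  v_rel·d = 144 > 0  ⇒  outside

inside=no margin=-15104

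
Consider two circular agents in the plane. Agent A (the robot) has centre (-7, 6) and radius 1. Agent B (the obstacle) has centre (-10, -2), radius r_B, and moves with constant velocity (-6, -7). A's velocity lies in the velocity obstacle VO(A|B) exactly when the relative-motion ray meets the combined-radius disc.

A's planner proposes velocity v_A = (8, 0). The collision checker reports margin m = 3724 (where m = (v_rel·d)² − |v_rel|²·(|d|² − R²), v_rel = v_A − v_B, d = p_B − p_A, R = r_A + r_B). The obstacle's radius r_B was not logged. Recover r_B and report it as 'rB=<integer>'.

m = 3724
d = (-3, -8);  v_rel = (14, 7),  |v_rel|² = 245
v_rel×d = (14)·(-8) − (7)·(-3) = -91
since m = R²·245 − (-91)²:  R² = (8281 + 3724) / 245 = 49
R = √49 = 7  ⇒  r_B = 7 − 1 = 6

rB=6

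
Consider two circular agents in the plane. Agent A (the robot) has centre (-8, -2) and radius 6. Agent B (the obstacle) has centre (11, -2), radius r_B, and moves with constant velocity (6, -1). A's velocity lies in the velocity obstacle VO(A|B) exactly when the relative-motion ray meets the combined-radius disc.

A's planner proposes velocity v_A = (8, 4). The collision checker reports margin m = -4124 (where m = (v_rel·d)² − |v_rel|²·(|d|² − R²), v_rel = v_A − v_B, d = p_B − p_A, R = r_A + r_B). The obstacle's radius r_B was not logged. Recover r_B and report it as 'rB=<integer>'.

m = -4124
d = (19, 0);  v_rel = (2, 5),  |v_rel|² = 29
v_rel×d = (2)·(0) − (5)·(19) = -95
since m = R²·29 − (-95)²:  R² = (9025 + -4124) / 29 = 169
R = √169 = 13  ⇒  r_B = 13 − 6 = 7

rB=7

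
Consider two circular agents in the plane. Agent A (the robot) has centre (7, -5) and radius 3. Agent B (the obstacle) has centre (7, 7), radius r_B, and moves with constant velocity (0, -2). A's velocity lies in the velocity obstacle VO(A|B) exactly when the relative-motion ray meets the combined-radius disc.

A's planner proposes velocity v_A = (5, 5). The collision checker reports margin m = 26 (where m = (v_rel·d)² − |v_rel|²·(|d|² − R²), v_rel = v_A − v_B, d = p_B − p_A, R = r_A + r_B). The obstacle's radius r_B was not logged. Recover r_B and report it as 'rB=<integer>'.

m = 26
d = (0, 12);  v_rel = (5, 7),  |v_rel|² = 74
v_rel×d = (5)·(12) − (7)·(0) = 60
since m = R²·74 − 60²:  R² = (3600 + 26) / 74 = 49
R = √49 = 7  ⇒  r_B = 7 − 3 = 4

rB=4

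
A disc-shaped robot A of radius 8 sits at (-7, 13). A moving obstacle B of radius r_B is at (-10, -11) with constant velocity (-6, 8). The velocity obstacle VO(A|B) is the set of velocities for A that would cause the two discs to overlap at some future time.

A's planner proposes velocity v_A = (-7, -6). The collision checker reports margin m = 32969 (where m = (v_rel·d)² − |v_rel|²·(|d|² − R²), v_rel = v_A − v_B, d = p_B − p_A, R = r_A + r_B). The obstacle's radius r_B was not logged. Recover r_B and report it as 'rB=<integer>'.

m = 32969
d = (-3, -24);  v_rel = (-1, -14),  |v_rel|² = 197
v_rel×d = (-1)·(-24) − (-14)·(-3) = -18
since m = R²·197 − (-18)²:  R² = (324 + 32969) / 197 = 169
R = √169 = 13  ⇒  r_B = 13 − 8 = 5

rB=5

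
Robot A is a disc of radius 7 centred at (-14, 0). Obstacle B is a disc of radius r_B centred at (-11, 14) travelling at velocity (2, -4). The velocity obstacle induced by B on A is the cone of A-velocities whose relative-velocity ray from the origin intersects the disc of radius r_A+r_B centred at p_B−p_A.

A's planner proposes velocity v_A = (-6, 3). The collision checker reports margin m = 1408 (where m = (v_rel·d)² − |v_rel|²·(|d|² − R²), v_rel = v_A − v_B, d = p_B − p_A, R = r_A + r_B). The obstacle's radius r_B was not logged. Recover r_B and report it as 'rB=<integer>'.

m = 1408
d = (3, 14);  v_rel = (-8, 7),  |v_rel|² = 113
v_rel×d = (-8)·(14) − (7)·(3) = -133
since m = R²·113 − (-133)²:  R² = (17689 + 1408) / 113 = 169
R = √169 = 13  ⇒  r_B = 13 − 7 = 6

rB=6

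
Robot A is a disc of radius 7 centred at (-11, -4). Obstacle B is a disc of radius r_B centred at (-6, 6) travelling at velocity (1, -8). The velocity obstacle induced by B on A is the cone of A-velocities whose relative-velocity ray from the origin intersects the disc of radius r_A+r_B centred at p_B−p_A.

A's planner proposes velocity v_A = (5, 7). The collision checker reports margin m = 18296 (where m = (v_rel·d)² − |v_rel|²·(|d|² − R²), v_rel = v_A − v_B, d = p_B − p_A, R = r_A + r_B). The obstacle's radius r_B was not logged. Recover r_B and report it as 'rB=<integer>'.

m = 18296
d = (5, 10);  v_rel = (4, 15),  |v_rel|² = 241
v_rel×d = (4)·(10) − (15)·(5) = -35
since m = R²·241 − (-35)²:  R² = (1225 + 18296) / 241 = 81
R = √81 = 9  ⇒  r_B = 9 − 7 = 2

rB=2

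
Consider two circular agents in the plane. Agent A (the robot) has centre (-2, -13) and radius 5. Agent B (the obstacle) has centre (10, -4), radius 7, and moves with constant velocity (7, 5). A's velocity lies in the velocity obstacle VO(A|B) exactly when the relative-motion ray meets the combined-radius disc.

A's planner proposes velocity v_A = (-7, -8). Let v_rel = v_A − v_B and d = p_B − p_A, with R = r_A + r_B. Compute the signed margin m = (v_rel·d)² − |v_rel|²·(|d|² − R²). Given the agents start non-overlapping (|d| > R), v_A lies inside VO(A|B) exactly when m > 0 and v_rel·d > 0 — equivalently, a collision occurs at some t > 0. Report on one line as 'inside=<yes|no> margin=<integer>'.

d = (12, 9),  |d|² = 225;  R = 5+7 = 12,  c = 225−12² = 81
v_rel = (-14, -13),  |v_rel|² = 365;  v_rel·d = (-14)·(12) + (-13)·(9) = -285
365·t² + 570·t + 81 = 0  ⇒  m = (-285)² − 365·81 = 51660
m = 51660 > 0,  v_rel·d = -285 < 0  ⇒  outside

inside=no margin=51660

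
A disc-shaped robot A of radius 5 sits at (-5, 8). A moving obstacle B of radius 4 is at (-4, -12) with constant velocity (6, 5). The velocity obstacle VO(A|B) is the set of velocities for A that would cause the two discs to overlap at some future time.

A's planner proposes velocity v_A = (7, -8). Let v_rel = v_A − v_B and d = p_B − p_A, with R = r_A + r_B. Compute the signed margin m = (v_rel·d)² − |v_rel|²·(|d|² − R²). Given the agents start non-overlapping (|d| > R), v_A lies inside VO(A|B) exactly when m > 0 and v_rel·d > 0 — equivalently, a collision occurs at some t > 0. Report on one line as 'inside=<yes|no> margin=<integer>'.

d = (1, -20),  |d|² = 401;  R = 5+4 = 9,  c = 401−9² = 320
v_rel = (1, -13),  |v_rel|² = 170;  v_rel·d = (1)·(1) + (-13)·(-20) = 261
170·t² − 522·t + 320 = 0  ⇒  m = 261² − 170·320 = 13721
m = 13721 > 0,  v_rel·d = 261 > 0  ⇒  inside

inside=yes margin=13721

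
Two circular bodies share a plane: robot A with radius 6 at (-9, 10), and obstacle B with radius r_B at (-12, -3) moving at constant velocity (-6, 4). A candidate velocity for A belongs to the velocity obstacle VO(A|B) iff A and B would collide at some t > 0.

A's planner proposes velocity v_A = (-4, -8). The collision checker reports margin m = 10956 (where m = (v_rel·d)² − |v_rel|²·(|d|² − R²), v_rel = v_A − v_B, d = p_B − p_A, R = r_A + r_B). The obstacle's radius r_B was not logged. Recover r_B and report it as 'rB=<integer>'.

m = 10956
d = (-3, -13);  v_rel = (2, -12),  |v_rel|² = 148
v_rel×d = (2)·(-13) − (-12)·(-3) = -62
since m = R²·148 − (-62)²:  R² = (3844 + 10956) / 148 = 100
R = √100 = 10  ⇒  r_B = 10 − 6 = 4

rB=4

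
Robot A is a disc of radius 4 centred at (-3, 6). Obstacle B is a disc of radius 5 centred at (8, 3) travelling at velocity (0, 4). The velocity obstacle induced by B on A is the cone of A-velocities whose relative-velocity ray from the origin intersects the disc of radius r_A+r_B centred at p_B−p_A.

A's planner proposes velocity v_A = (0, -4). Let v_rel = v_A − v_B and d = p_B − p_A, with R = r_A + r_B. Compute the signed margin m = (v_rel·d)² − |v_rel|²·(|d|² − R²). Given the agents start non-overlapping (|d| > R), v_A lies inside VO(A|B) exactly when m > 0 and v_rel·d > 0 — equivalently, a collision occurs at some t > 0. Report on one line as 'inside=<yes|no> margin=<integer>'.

d = (11, -3),  |d|² = 130;  R = 4+5 = 9,  c = 130−9² = 49
v_rel = (0, -8),  |v_rel|² = 64;  v_rel·d = (0)·(11) + (-8)·(-3) = 24
64·t² − 48·t + 49 = 0  ⇒  m = 24² − 64·49 = -2560
m = -2560 < 0,  v_rel·d = 24 > 0  ⇒  outside

inside=no margin=-2560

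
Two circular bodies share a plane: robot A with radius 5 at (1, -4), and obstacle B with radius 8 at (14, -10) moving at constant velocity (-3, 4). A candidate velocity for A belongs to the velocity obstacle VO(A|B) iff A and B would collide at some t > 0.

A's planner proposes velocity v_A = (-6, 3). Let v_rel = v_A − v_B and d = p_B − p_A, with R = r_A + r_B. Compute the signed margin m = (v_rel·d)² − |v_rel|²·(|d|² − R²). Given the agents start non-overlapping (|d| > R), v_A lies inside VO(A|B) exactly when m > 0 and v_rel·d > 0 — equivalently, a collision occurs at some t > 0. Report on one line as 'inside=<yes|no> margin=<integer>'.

d = (13, -6),  |d|² = 205;  R = 5+8 = 13,  c = 205−13² = 36
v_rel = (-3, -1),  |v_rel|² = 10;  v_rel·d = (-3)·(13) + (-1)·(-6) = -33
10·t² + 66·t + 36 = 0  ⇒  m = (-33)² − 10·36 = 729
m = 729 > 0,  v_rel·d = -33 < 0  ⇒  outside

inside=no margin=729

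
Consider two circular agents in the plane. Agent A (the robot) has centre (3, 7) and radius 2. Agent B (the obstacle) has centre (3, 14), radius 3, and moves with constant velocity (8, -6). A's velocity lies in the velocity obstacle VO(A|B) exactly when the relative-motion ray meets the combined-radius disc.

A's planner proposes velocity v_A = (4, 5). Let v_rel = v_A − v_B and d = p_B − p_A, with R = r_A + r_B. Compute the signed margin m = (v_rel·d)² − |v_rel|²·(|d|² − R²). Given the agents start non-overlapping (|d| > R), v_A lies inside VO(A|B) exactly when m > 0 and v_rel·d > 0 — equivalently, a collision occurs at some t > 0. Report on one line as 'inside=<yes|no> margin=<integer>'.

d = (0, 7),  |d|² = 49;  R = 2+3 = 5,  c = 49−5² = 24
v_rel = (-4, 11),  |v_rel|² = 137;  v_rel·d = (-4)·(0) + (11)·(7) = 77
137·t² − 154·t + 24 = 0  ⇒  m = 77² − 137·24 = 2641
m = 2641 > 0,  v_rel·d = 77 > 0  ⇒  inside

inside=yes margin=2641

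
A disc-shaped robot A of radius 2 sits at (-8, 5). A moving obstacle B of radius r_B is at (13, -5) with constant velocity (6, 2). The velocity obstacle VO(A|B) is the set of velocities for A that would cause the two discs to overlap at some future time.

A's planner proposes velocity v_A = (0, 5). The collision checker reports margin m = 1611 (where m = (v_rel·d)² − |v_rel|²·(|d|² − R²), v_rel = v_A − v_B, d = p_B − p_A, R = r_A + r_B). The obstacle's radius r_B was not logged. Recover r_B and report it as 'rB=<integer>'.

m = 1611
d = (21, -10);  v_rel = (-6, 3),  |v_rel|² = 45
v_rel×d = (-6)·(-10) − (3)·(21) = -3
since m = R²·45 − (-3)²:  R² = (9 + 1611) / 45 = 36
R = √36 = 6  ⇒  r_B = 6 − 2 = 4

rB=4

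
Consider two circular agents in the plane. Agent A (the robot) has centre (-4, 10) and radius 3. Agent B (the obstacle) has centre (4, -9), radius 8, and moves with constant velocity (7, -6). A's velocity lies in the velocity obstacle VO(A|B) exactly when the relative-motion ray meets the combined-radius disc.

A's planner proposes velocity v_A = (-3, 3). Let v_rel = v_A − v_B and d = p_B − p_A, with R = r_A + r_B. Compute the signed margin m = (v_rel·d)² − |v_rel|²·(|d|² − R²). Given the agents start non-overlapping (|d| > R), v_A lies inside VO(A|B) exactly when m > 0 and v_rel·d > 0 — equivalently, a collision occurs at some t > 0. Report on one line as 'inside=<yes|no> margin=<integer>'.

d = (8, -19),  |d|² = 425;  R = 3+8 = 11,  c = 425−11² = 304
v_rel = (-10, 9),  |v_rel|² = 181;  v_rel·d = (-10)·(8) + (9)·(-19) = -251
181·t² + 502·t + 304 = 0  ⇒  m = (-251)² − 181·304 = 7977
m = 7977 > 0,  v_rel·d = -251 < 0  ⇒  outside

inside=no margin=7977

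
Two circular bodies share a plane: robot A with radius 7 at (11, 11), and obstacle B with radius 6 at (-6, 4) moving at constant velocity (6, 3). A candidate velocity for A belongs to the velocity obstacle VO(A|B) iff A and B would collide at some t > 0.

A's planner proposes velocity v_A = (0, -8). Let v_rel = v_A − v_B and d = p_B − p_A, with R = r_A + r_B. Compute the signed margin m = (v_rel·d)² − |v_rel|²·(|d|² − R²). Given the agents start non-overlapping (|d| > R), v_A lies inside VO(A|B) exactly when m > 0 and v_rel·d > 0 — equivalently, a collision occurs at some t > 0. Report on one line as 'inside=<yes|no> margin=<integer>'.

d = (-17, -7),  |d|² = 338;  R = 7+6 = 13,  c = 338−13² = 169
v_rel = (-6, -11),  |v_rel|² = 157;  v_rel·d = (-6)·(-17) + (-11)·(-7) = 179
157·t² − 358·t + 169 = 0  ⇒  m = 179² − 157·169 = 5508
m = 5508 > 0,  v_rel·d = 179 > 0  ⇒  inside

inside=yes margin=5508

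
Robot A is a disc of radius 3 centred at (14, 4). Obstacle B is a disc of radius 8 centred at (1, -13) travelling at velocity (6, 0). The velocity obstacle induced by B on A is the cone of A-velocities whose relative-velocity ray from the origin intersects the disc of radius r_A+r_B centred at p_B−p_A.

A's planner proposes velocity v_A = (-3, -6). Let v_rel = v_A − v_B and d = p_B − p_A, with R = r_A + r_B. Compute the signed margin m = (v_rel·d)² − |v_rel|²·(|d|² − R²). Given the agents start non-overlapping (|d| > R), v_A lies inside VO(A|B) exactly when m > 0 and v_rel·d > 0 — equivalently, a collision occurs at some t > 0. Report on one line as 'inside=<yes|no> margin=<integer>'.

d = (-13, -17),  |d|² = 458;  R = 3+8 = 11,  c = 458−11² = 337
v_rel = (-9, -6),  |v_rel|² = 117;  v_rel·d = (-9)·(-13) + (-6)·(-17) = 219
117·t² − 438·t + 337 = 0  ⇒  m = 219² − 117·337 = 8532
m = 8532 > 0,  v_rel·d = 219 > 0  ⇒  inside

inside=yes margin=8532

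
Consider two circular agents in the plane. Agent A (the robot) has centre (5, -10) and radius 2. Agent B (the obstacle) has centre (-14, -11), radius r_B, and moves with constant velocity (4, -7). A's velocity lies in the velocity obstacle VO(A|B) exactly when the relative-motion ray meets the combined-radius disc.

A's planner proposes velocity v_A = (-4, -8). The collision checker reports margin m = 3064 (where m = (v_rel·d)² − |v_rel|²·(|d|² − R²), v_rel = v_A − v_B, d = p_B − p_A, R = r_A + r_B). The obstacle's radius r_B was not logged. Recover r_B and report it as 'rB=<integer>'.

m = 3064
d = (-19, -1);  v_rel = (-8, -1),  |v_rel|² = 65
v_rel×d = (-8)·(-1) − (-1)·(-19) = -11
since m = R²·65 − (-11)²:  R² = (121 + 3064) / 65 = 49
R = √49 = 7  ⇒  r_B = 7 − 2 = 5

rB=5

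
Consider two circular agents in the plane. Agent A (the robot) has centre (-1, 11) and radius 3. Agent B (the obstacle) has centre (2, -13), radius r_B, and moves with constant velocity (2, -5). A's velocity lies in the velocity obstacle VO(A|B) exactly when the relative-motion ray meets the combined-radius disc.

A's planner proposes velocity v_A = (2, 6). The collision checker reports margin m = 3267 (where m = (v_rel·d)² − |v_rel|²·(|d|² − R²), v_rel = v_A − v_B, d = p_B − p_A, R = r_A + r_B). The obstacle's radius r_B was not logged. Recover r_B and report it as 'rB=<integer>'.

m = 3267
d = (3, -24);  v_rel = (0, 11),  |v_rel|² = 121
v_rel×d = (0)·(-24) − (11)·(3) = -33
since m = R²·121 − (-33)²:  R² = (1089 + 3267) / 121 = 36
R = √36 = 6  ⇒  r_B = 6 − 3 = 3

rB=3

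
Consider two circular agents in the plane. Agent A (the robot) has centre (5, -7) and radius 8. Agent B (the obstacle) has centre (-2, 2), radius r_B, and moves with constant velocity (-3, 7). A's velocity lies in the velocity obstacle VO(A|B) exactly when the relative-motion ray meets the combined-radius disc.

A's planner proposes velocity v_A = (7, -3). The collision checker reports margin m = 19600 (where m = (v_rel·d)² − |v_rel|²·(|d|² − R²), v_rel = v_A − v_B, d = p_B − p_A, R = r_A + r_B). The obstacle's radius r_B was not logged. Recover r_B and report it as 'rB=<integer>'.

m = 19600
d = (-7, 9);  v_rel = (10, -10),  |v_rel|² = 200
v_rel×d = (10)·(9) − (-10)·(-7) = 20
since m = R²·200 − 20²:  R² = (400 + 19600) / 200 = 100
R = √100 = 10  ⇒  r_B = 10 − 8 = 2

rB=2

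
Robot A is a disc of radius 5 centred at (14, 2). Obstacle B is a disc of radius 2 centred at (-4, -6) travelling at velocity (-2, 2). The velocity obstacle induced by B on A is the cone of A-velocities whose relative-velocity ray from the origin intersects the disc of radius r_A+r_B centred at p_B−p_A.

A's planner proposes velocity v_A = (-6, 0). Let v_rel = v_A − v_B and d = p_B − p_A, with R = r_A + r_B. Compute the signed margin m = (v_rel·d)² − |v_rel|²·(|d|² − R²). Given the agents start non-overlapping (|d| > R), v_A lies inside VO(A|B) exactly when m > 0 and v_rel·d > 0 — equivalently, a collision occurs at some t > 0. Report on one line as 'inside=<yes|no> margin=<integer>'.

d = (-18, -8),  |d|² = 388;  R = 5+2 = 7,  c = 388−7² = 339
v_rel = (-4, -2),  |v_rel|² = 20;  v_rel·d = (-4)·(-18) + (-2)·(-8) = 88
20·t² − 176·t + 339 = 0  ⇒  m = 88² − 20·339 = 964
m = 964 > 0,  v_rel·d = 88 > 0  ⇒  inside

inside=yes margin=964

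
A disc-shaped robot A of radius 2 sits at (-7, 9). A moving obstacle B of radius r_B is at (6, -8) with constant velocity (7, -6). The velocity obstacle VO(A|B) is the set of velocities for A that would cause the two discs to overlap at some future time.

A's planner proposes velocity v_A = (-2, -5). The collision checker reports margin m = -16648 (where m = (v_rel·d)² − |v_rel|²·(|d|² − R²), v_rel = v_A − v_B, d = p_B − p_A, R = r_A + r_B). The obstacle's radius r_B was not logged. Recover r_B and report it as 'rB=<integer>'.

m = -16648
d = (13, -17);  v_rel = (-9, 1),  |v_rel|² = 82
v_rel×d = (-9)·(-17) − (1)·(13) = 140
since m = R²·82 − 140²:  R² = (19600 + -16648) / 82 = 36
R = √36 = 6  ⇒  r_B = 6 − 2 = 4

rB=4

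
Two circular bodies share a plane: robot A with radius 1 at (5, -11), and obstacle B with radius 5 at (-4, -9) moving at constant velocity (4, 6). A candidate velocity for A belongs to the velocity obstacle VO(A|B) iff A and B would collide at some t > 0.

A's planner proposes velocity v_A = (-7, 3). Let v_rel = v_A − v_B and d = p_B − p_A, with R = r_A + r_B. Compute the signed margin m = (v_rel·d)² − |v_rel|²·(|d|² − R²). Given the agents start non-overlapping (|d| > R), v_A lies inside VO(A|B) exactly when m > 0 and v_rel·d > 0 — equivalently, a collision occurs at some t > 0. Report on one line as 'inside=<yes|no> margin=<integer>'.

d = (-9, 2),  |d|² = 85;  R = 1+5 = 6,  c = 85−6² = 49
v_rel = (-11, -3),  |v_rel|² = 130;  v_rel·d = (-11)·(-9) + (-3)·(2) = 93
130·t² − 186·t + 49 = 0  ⇒  m = 93² − 130·49 = 2279
m = 2279 > 0,  v_rel·d = 93 > 0  ⇒  inside

inside=yes margin=2279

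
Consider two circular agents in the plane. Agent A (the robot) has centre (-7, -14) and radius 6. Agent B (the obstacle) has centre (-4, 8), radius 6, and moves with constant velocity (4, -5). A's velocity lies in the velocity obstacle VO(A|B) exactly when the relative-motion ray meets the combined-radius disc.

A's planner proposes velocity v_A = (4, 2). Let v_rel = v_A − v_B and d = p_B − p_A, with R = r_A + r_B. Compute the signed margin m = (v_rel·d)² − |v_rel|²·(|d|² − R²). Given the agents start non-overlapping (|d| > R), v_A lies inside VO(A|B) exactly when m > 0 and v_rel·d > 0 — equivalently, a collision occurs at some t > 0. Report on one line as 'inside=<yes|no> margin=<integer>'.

d = (3, 22),  |d|² = 493;  R = 6+6 = 12,  c = 493−12² = 349
v_rel = (0, 7),  |v_rel|² = 49;  v_rel·d = (0)·(3) + (7)·(22) = 154
49·t² − 308·t + 349 = 0  ⇒  m = 154² − 49·349 = 6615
m = 6615 > 0,  v_rel·d = 154 > 0  ⇒  inside

inside=yes margin=6615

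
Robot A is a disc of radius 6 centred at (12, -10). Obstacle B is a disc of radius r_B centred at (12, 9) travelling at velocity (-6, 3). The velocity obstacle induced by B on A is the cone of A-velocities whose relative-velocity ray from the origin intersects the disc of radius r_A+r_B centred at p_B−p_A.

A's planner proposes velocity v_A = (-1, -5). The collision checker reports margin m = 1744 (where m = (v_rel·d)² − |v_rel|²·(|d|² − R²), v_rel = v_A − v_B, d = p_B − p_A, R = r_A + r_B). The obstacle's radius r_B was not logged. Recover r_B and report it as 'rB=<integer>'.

m = 1744
d = (0, 19);  v_rel = (5, -8),  |v_rel|² = 89
v_rel×d = (5)·(19) − (-8)·(0) = 95
since m = R²·89 − 95²:  R² = (9025 + 1744) / 89 = 121
R = √121 = 11  ⇒  r_B = 11 − 6 = 5

rB=5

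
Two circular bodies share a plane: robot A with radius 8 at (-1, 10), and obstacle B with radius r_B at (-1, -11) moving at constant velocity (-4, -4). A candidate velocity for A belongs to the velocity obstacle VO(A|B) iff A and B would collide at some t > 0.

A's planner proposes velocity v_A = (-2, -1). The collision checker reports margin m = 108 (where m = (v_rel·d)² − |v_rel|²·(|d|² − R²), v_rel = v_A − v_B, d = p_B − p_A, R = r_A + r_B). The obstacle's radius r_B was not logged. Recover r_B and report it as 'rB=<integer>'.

m = 108
d = (0, -21);  v_rel = (2, 3),  |v_rel|² = 13
v_rel×d = (2)·(-21) − (3)·(0) = -42
since m = R²·13 − (-42)²:  R² = (1764 + 108) / 13 = 144
R = √144 = 12  ⇒  r_B = 12 − 8 = 4

rB=4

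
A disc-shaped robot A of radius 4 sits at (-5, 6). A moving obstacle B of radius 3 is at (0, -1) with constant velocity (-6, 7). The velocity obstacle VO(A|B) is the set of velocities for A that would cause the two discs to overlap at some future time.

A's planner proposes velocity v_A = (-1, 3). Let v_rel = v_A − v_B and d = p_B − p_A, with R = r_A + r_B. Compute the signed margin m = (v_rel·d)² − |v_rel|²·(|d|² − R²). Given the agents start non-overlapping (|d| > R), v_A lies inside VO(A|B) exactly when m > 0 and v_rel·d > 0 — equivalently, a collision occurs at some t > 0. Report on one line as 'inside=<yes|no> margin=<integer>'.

d = (5, -7),  |d|² = 74;  R = 4+3 = 7,  c = 74−7² = 25
v_rel = (5, -4),  |v_rel|² = 41;  v_rel·d = (5)·(5) + (-4)·(-7) = 53
41·t² − 106·t + 25 = 0  ⇒  m = 53² − 41·25 = 1784
m = 1784 > 0,  v_rel·d = 53 > 0  ⇒  inside

inside=yes margin=1784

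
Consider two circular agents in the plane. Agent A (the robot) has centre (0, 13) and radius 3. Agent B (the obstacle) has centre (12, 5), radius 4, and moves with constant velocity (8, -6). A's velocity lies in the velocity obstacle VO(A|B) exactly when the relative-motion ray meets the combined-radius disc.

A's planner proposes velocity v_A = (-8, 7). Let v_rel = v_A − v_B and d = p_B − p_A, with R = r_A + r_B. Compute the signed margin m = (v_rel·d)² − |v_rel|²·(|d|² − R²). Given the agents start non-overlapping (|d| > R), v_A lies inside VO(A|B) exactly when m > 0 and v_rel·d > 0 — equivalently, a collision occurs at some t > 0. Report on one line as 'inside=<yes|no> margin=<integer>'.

d = (12, -8),  |d|² = 208;  R = 3+4 = 7,  c = 208−7² = 159
v_rel = (-16, 13),  |v_rel|² = 425;  v_rel·d = (-16)·(12) + (13)·(-8) = -296
425·t² + 592·t + 159 = 0  ⇒  m = (-296)² − 425·159 = 20041
m = 20041 > 0,  v_rel·d = -296 < 0  ⇒  outside

inside=no margin=20041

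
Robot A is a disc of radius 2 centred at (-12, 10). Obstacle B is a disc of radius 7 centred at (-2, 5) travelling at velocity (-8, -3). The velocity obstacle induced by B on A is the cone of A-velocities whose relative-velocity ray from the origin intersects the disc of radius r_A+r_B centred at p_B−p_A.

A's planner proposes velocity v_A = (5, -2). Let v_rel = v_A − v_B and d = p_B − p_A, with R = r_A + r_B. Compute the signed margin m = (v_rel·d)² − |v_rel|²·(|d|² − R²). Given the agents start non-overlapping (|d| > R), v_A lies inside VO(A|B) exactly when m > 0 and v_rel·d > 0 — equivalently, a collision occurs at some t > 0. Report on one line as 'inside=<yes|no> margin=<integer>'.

d = (10, -5),  |d|² = 125;  R = 2+7 = 9,  c = 125−9² = 44
v_rel = (13, 1),  |v_rel|² = 170;  v_rel·d = (13)·(10) + (1)·(-5) = 125
170·t² − 250·t + 44 = 0  ⇒  m = 125² − 170·44 = 8145
m = 8145 > 0,  v_rel·d = 125 > 0  ⇒  inside

inside=yes margin=8145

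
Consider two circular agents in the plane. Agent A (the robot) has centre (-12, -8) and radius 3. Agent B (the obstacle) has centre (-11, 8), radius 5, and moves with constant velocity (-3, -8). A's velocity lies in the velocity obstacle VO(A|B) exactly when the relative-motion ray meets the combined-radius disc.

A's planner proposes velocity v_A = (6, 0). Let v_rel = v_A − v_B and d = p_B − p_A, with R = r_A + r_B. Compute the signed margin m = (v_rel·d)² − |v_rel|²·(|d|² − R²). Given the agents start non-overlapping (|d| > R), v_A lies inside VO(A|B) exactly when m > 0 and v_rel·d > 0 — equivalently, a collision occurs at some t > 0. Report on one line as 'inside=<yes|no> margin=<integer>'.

d = (1, 16),  |d|² = 257;  R = 3+5 = 8,  c = 257−8² = 193
v_rel = (9, 8),  |v_rel|² = 145;  v_rel·d = (9)·(1) + (8)·(16) = 137
145·t² − 274·t + 193 = 0  ⇒  m = 137² − 145·193 = -9216
m = -9216 < 0,  v_rel·d = 137 > 0  ⇒  outside

inside=no margin=-9216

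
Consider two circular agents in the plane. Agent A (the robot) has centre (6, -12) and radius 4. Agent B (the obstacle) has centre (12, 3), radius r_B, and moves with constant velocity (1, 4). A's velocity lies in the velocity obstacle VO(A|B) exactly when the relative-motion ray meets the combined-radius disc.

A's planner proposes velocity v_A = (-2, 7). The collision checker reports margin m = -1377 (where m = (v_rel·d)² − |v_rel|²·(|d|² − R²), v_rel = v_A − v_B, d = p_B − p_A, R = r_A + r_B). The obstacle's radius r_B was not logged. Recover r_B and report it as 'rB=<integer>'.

m = -1377
d = (6, 15);  v_rel = (-3, 3),  |v_rel|² = 18
v_rel×d = (-3)·(15) − (3)·(6) = -63
since m = R²·18 − (-63)²:  R² = (3969 + -1377) / 18 = 144
R = √144 = 12  ⇒  r_B = 12 − 4 = 8

rB=8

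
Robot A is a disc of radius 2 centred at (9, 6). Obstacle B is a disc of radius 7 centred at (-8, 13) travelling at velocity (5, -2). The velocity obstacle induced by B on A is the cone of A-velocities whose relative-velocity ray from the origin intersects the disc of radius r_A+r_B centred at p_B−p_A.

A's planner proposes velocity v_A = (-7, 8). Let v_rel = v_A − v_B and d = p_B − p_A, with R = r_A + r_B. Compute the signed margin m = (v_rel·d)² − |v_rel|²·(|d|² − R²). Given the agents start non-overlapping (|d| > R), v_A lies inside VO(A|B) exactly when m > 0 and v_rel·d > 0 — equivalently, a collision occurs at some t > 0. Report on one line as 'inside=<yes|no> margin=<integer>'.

d = (-17, 7),  |d|² = 338;  R = 2+7 = 9,  c = 338−9² = 257
v_rel = (-12, 10),  |v_rel|² = 244;  v_rel·d = (-12)·(-17) + (10)·(7) = 274
244·t² − 548·t + 257 = 0  ⇒  m = 274² − 244·257 = 12368
m = 12368 > 0,  v_rel·d = 274 > 0  ⇒  inside

inside=yes margin=12368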